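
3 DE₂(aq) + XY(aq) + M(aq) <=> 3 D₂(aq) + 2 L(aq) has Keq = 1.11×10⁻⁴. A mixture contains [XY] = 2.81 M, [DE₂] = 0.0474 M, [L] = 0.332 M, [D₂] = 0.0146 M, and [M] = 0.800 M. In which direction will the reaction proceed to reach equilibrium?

Q = [D₂]³·[L]² / ([DE₂]³·[XY]·[M]) = (0.0146)³·(0.332)² / ((0.0474)³·(2.81)·(0.800)) = 0.00143
Q = 0.00143 > Keq = 1.11×10⁻⁴, so the reverse reaction proceeds.

to the left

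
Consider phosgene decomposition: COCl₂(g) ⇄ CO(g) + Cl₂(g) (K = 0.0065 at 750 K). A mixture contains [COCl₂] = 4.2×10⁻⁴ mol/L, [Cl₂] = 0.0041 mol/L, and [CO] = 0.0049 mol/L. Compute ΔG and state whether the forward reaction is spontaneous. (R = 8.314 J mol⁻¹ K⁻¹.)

ΔG = 12.4 kJ/mol; the forward reaction is non-spontaneous

Q = [CO]·[Cl₂] / [COCl₂] = (0.0049)·(0.0041) / (4.2×10⁻⁴) = 0.0478
ΔG = RT ln(Q/K) = (8.314 J mol⁻¹ K⁻¹)(750 K) × ln(0.0478/0.0065)
   = (6.236 kJ/mol)(1.995) = 12.4 kJ/mol
ΔG > 0, so the forward reaction is non-spontaneous (proceeds in reverse).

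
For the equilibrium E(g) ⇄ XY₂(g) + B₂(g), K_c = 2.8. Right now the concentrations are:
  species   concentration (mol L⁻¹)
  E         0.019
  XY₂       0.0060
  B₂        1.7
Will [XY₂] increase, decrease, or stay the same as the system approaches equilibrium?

increase

Q_c = [XY₂]·[B₂] / [E] = (0.0060)·(1.7) / (0.019) = 0.54
Q_c = 0.54 < K_c = 2.8: net forward reaction.
XY₂ is a product, so it increases.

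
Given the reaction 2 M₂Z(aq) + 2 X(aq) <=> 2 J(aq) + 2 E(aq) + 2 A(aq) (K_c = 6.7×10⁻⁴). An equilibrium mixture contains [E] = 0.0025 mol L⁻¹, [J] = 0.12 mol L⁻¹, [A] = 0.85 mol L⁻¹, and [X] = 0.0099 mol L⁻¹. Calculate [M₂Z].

At equilibrium, K_c = [J]²·[E]²·[A]² / ([M₂Z]²·[X]²) = 6.7×10⁻⁴.
(0.12)²·(0.0025)²·(0.85)² / (([M₂Z])²·(0.0099)²) = 6.7×10⁻⁴
[M₂Z]² = 0.990 ⇒ [M₂Z] = 1.0 mol L⁻¹

[M₂Z] = 1.0 mol L⁻¹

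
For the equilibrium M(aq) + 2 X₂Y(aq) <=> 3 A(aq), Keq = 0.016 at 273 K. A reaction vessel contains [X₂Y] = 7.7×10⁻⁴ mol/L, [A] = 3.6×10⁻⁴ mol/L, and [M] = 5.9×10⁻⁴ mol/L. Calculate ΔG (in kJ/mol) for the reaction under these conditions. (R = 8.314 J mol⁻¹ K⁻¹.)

Q = [A]³ / ([M]·[X₂Y]²) = (3.6×10⁻⁴)³ / ((5.9×10⁻⁴)·(7.7×10⁻⁴)²) = 0.133
ΔG = RT ln(Q/Keq) = (8.314 J mol⁻¹ K⁻¹)(273 K) × ln(0.133/0.016)
   = (2.270 kJ/mol)(2.118) = 4.81 kJ/mol
ΔG > 0, so the forward reaction is non-spontaneous (proceeds in reverse).

ΔG = 4.81 kJ/mol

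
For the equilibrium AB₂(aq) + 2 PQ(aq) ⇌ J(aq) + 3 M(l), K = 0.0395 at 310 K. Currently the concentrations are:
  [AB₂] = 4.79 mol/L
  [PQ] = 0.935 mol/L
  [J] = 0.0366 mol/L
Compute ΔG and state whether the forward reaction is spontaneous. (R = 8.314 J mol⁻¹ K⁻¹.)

ΔG = -3.89 kJ/mol; the forward reaction is spontaneous

(M is a pure liquid — omitted from Q.)
Q = [J] / ([AB₂]·[PQ]²) = (0.0366) / ((4.79)·(0.935)²) = 0.00874
ΔG = RT ln(Q/K) = (8.314 J mol⁻¹ K⁻¹)(310 K) × ln(0.00874/0.0395)
   = (2.577 kJ/mol)(-1.508) = -3.89 kJ/mol
ΔG < 0, so the forward reaction is spontaneous (proceeds forward).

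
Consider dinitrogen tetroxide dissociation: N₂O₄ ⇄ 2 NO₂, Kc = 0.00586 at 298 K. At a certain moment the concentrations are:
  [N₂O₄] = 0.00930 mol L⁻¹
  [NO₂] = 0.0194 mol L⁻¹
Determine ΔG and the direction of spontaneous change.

Qc = [NO₂]² / [N₂O₄] = (0.0194)² / (0.00930) = 0.0405
ΔG = RT ln(Qc/Kc) = (8.314 J mol⁻¹ K⁻¹)(298 K) × ln(0.0405/0.00586)
   = (2.478 kJ/mol)(1.933) = 4.79 kJ/mol
ΔG > 0, so the forward reaction is non-spontaneous (proceeds in reverse).

ΔG = 4.79 kJ/mol; the forward reaction is non-spontaneous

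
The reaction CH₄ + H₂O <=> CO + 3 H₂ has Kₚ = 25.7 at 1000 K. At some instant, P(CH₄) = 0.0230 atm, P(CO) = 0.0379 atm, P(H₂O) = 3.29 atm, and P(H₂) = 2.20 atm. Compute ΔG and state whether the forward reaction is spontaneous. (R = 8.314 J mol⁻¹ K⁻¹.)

Qₚ = P(CO)·P(H₂)³ / (P(CH₄)·P(H₂O)) = (0.0379)·(2.20)³ / ((0.0230)·(3.29)) = 5.33
ΔG = RT ln(Qₚ/Kₚ) = (8.314 J mol⁻¹ K⁻¹)(1000 K) × ln(5.33/25.7)
   = (8.314 kJ/mol)(-1.573) = -13.1 kJ/mol
ΔG < 0, so the forward reaction is spontaneous (proceeds forward).

ΔG = -13.1 kJ/mol; the forward reaction is spontaneous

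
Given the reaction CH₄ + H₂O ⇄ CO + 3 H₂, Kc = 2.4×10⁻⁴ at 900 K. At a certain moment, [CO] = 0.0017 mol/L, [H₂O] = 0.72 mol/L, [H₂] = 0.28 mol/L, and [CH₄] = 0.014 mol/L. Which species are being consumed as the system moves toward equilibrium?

CO, H₂ (products)

Qc = [CO]·[H₂]³ / ([CH₄]·[H₂O]) = (0.0017)·(0.28)³ / ((0.014)·(0.72)) = 0.0037
Qc = 0.0037 > Kc = 2.4×10⁻⁴: net reverse reaction.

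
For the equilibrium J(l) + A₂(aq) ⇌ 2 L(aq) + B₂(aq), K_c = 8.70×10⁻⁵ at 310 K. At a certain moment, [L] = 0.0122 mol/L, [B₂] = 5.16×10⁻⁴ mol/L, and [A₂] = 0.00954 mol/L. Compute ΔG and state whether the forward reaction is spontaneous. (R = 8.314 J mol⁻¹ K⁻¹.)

ΔG = -6.13 kJ/mol; the forward reaction is spontaneous

(J is a pure liquid — omitted from Q_c.)
Q_c = [L]²·[B₂] / [A₂] = (0.0122)²·(5.16×10⁻⁴) / (0.00954) = 8.05×10⁻⁶
ΔG = RT ln(Q_c/K_c) = (8.314 J mol⁻¹ K⁻¹)(310 K) × ln(8.05×10⁻⁶/8.70×10⁻⁵)
   = (2.577 kJ/mol)(-2.380) = -6.13 kJ/mol
ΔG < 0, so the forward reaction is spontaneous (proceeds forward).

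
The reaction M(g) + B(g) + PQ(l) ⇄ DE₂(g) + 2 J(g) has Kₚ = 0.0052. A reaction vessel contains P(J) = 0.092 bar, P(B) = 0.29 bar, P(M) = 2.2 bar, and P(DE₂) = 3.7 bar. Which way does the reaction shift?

(PQ is a pure liquid — omitted from Qₚ.)
Qₚ = P(DE₂)·P(J)² / (P(M)·P(B)) = (3.7)·(0.092)² / ((2.2)·(0.29)) = 0.049
Qₚ = 0.049 > Kₚ = 0.0052, so the reverse reaction proceeds.

in the reverse direction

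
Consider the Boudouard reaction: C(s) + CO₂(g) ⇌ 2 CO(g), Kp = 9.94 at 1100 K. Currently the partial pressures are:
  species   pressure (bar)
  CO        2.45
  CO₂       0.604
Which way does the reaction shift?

no net change (already at equilibrium)

(C is a pure solid — omitted from Qp.)
Qp = P(CO)² / P(CO₂) = (2.45)² / (0.604) = 9.94
Qp = 9.94 = Kp, so the system is already at equilibrium.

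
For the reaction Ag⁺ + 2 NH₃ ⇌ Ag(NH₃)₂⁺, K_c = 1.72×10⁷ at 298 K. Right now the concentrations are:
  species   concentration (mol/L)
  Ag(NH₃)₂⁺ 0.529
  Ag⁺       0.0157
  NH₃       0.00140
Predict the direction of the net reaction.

neither direction; the system is at equilibrium

Q_c = [Ag(NH₃)₂⁺] / ([Ag⁺]·[NH₃]²) = (0.529) / ((0.0157)·(0.00140)²) = 1.72×10⁷
Q_c = 1.72×10⁷ = K_c, so the system is already at equilibrium.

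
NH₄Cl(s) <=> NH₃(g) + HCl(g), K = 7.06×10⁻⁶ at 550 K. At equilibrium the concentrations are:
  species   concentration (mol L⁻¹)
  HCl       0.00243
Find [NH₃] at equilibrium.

(NH₄Cl is a pure solid — omitted from K.)
At equilibrium, K = [NH₃]·[HCl] = 7.06×10⁻⁶.
([NH₃])·(0.00243) = 7.06×10⁻⁶
[NH₃] = 0.00291 mol L⁻¹

[NH₃] = 0.00291 mol L⁻¹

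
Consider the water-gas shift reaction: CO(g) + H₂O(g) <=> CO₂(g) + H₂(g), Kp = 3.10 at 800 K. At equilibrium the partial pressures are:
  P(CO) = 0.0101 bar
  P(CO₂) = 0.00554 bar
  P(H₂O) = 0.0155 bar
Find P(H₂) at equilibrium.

P(H₂) = 0.0876 bar

At equilibrium, Kp = P(CO₂)·P(H₂) / (P(CO)·P(H₂O)) = 3.10.
(0.00554)·(P(H₂)) / ((0.0101)·(0.0155)) = 3.10
P(H₂) = 0.0876 bar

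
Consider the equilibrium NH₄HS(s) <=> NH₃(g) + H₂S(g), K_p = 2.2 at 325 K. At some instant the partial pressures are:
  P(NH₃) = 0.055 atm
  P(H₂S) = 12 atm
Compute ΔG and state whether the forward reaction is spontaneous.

(NH₄HS is a pure solid — omitted from Q_p.)
Q_p = P(NH₃)·P(H₂S) = (0.055)·(12) = 0.660
ΔG = RT ln(Q_p/K_p) = (8.314 J mol⁻¹ K⁻¹)(325 K) × ln(0.660/2.2)
   = (2.702 kJ/mol)(-1.204) = -3.25 kJ/mol
ΔG < 0, so the forward reaction is spontaneous (proceeds forward).

ΔG = -3.25 kJ/mol; the forward reaction is spontaneous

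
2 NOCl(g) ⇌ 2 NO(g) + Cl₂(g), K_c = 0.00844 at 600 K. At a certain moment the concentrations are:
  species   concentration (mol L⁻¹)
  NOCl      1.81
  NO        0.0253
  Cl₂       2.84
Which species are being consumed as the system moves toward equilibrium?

NOCl (reactants)

Q_c = [NO]²·[Cl₂] / [NOCl]² = (0.0253)²·(2.84) / (1.81)² = 5.55×10⁻⁴
Q_c = 5.55×10⁻⁴ < K_c = 0.00844: net forward reaction.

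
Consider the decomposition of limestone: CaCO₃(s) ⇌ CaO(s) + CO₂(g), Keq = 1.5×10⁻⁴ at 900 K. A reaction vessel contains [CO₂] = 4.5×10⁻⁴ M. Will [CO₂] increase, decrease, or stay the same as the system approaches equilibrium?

(CaCO₃, CaO are pure solids — omitted from Q.)
Q = [CO₂] = 4.5×10⁻⁴
Q = 4.5×10⁻⁴ > Keq = 1.5×10⁻⁴: net reverse reaction.
CO₂ is a product, so it decreases.

decrease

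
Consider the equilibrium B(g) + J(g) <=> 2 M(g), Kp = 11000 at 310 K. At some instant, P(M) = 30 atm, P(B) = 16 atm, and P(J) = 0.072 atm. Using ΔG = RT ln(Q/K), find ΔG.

ΔG = -6.82 kJ/mol

Qp = P(M)² / (P(B)·P(J)) = (30)² / ((16)·(0.072)) = 781
ΔG = RT ln(Qp/Kp) = (8.314 J mol⁻¹ K⁻¹)(310 K) × ln(781/11000)
   = (2.577 kJ/mol)(-2.645) = -6.82 kJ/mol
ΔG < 0, so the forward reaction is spontaneous (proceeds forward).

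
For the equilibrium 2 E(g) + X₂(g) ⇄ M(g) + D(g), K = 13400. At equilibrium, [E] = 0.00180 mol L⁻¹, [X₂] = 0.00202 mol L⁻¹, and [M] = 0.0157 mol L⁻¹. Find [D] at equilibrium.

[D] = 0.00559 mol L⁻¹

At equilibrium, K = [M]·[D] / ([E]²·[X₂]) = 13400.
(0.0157)·([D]) / ((0.00180)²·(0.00202)) = 13400
[D] = 0.00559 mol L⁻¹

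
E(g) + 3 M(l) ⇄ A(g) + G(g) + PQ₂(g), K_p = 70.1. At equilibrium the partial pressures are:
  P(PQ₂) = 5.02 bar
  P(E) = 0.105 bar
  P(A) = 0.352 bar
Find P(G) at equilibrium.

(M is a pure liquid — omitted from K_p.)
At equilibrium, K_p = P(A)·P(G)·P(PQ₂) / P(E) = 70.1.
(0.352)·(P(G))·(5.02) / (0.105) = 70.1
P(G) = 4.17 bar

P(G) = 4.17 bar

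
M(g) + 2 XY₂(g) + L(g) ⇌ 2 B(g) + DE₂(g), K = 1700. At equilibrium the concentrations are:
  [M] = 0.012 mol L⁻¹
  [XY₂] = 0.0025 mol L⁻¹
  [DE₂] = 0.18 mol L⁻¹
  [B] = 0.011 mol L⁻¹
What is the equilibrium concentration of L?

At equilibrium, K = [B]²·[DE₂] / ([M]·[XY₂]²·[L]) = 1700.
(0.011)²·(0.18) / ((0.012)·(0.0025)²·([L])) = 1700
[L] = 0.171 = 0.17 mol L⁻¹

[L] = 0.17 mol L⁻¹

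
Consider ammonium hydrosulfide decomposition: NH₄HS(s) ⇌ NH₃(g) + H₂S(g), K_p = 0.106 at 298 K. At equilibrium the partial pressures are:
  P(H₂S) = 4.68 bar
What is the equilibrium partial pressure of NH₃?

(NH₄HS is a pure solid — omitted from K_p.)
At equilibrium, K_p = P(NH₃)·P(H₂S) = 0.106.
(P(NH₃))·(4.68) = 0.106
P(NH₃) = 0.0226 bar

P(NH₃) = 0.0226 bar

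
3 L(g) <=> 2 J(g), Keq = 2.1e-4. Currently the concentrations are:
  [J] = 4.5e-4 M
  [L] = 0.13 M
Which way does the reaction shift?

Q = [J]² / [L]³ = (4.5e-4)² / (0.13)³ = 9.2e-5
Q = 9.2e-5 < Keq = 2.1e-4, so the forward reaction proceeds.

to the right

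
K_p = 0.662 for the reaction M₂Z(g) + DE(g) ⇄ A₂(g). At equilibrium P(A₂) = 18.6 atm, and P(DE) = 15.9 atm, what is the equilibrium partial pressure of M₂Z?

P(M₂Z) = 1.77 atm

At equilibrium, K_p = P(A₂) / (P(M₂Z)·P(DE)) = 0.662.
(18.6) / ((P(M₂Z))·(15.9)) = 0.662
P(M₂Z) = 1.77 atm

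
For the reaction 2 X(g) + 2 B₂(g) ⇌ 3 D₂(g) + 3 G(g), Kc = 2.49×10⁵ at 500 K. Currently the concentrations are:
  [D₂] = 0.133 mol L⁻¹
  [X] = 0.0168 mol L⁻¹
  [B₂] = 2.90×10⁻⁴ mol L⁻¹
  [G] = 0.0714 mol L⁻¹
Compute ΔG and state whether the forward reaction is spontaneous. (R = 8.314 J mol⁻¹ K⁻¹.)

Qc = [D₂]³·[G]³ / ([X]²·[B₂]²) = (0.133)³·(0.0714)³ / ((0.0168)²·(2.90×10⁻⁴)²) = 36100
ΔG = RT ln(Qc/Kc) = (8.314 J mol⁻¹ K⁻¹)(500 K) × ln(36100/2.49×10⁵)
   = (4.157 kJ/mol)(-1.931) = -8.03 kJ/mol
ΔG < 0, so the forward reaction is spontaneous (proceeds forward).

ΔG = -8.03 kJ/mol; the forward reaction is spontaneous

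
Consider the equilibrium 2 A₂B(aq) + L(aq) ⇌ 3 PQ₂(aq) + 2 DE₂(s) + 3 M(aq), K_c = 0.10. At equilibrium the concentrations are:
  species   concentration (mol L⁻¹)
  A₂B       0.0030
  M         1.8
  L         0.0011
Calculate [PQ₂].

(DE₂ is a pure solid — omitted from K_c.)
At equilibrium, K_c = [PQ₂]³·[M]³ / ([A₂B]²·[L]) = 0.10.
([PQ₂])³·(1.8)³ / ((0.0030)²·(0.0011)) = 0.10
[PQ₂]³ = 1.70e-10 ⇒ [PQ₂] = 5.5e-4 mol L⁻¹

[PQ₂] = 5.5e-4 mol L⁻¹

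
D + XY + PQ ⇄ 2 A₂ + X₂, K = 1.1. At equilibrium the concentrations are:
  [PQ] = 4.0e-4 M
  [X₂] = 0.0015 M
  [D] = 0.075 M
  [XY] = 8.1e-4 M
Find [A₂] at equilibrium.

[A₂] = 0.0042 M

At equilibrium, K = [A₂]²·[X₂] / ([D]·[XY]·[PQ]) = 1.1.
([A₂])²·(0.0015) / ((0.075)·(8.1e-4)·(4.0e-4)) = 1.1
[A₂]² = 1.78e-5 ⇒ [A₂] = 0.0042 M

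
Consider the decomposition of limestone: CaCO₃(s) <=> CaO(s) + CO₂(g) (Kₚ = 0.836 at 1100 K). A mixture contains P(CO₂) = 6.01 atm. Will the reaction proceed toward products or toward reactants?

(CaCO₃, CaO are pure solids — omitted from Qₚ.)
Qₚ = P(CO₂) = 6.01
Qₚ = 6.01 > Kₚ = 0.836, so the reverse reaction proceeds.

toward reactants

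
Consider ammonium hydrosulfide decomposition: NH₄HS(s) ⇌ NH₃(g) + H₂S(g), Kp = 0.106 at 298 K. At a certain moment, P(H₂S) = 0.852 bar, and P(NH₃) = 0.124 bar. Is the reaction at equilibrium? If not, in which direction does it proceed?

at equilibrium

(NH₄HS is a pure solid — omitted from Qp.)
Qp = P(NH₃)·P(H₂S) = (0.124)·(0.852) = 0.106
Qp = 0.106 = Kp, so the system is already at equilibrium.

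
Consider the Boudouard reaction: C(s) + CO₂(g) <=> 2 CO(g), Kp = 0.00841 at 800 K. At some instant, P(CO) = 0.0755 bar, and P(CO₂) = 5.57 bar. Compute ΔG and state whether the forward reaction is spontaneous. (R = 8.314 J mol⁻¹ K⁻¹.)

(C is a pure solid — omitted from Qp.)
Qp = P(CO)² / P(CO₂) = (0.0755)² / (5.57) = 0.00102
ΔG = RT ln(Qp/Kp) = (8.314 J mol⁻¹ K⁻¹)(800 K) × ln(0.00102/0.00841)
   = (6.651 kJ/mol)(-2.110) = -14.0 kJ/mol
ΔG < 0, so the forward reaction is spontaneous (proceeds forward).

ΔG = -14.0 kJ/mol; the forward reaction is spontaneous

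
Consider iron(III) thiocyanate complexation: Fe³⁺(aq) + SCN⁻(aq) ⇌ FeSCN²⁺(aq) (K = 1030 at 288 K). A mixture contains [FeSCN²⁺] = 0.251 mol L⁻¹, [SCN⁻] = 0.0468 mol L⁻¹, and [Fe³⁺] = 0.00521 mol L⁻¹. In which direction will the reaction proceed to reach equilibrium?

Q = [FeSCN²⁺] / ([Fe³⁺]·[SCN⁻]) = (0.251) / ((0.00521)·(0.0468)) = 1030
Q = 1030 = K, so the system is already at equilibrium.

neither direction; the system is at equilibrium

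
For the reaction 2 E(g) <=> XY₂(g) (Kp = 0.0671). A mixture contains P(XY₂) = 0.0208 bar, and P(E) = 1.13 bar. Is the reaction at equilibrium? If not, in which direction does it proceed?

to the right

Qp = P(XY₂) / P(E)² = (0.0208) / (1.13)² = 0.0163
Qp = 0.0163 < Kp = 0.0671, so the forward reaction proceeds.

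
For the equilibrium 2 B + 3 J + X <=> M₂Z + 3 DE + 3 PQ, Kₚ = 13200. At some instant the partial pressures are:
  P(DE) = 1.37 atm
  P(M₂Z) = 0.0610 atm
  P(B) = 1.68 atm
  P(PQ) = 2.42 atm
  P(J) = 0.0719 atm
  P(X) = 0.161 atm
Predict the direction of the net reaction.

no net change (already at equilibrium)

Qₚ = P(M₂Z)·P(DE)³·P(PQ)³ / (P(B)²·P(J)³·P(X)) = (0.0610)·(1.37)³·(2.42)³ / ((1.68)²·(0.0719)³·(0.161)) = 13200
Qₚ = 13200 = Kₚ, so the system is already at equilibrium.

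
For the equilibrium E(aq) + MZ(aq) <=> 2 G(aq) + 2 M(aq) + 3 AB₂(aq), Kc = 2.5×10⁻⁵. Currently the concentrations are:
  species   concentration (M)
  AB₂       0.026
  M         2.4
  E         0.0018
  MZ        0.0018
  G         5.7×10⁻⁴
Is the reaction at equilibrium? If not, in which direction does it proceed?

Qc = [G]²·[M]²·[AB₂]³ / ([E]·[MZ]) = (5.7×10⁻⁴)²·(2.4)²·(0.026)³ / ((0.0018)·(0.0018)) = 1.0×10⁻⁵
Qc = 1.0×10⁻⁵ < Kc = 2.5×10⁻⁵, so the forward reaction proceeds.

toward products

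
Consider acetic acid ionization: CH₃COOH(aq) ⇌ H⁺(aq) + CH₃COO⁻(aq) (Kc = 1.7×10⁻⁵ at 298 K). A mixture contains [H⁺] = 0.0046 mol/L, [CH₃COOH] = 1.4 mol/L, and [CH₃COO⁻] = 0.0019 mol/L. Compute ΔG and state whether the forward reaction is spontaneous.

Qc = [H⁺]·[CH₃COO⁻] / [CH₃COOH] = (0.0046)·(0.0019) / (1.4) = 6.24×10⁻⁶
ΔG = RT ln(Qc/Kc) = (8.314 J mol⁻¹ K⁻¹)(298 K) × ln(6.24×10⁻⁶/1.7×10⁻⁵)
   = (2.478 kJ/mol)(-1.002) = -2.48 kJ/mol
ΔG < 0, so the forward reaction is spontaneous (proceeds forward).

ΔG = -2.48 kJ/mol; the forward reaction is spontaneous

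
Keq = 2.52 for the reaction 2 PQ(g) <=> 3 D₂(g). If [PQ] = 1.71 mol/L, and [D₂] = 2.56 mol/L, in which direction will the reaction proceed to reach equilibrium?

Q = [D₂]³ / [PQ]² = (2.56)³ / (1.71)² = 5.74
Q = 5.74 > Keq = 2.52, so the reverse reaction proceeds.

reverse (toward reactants)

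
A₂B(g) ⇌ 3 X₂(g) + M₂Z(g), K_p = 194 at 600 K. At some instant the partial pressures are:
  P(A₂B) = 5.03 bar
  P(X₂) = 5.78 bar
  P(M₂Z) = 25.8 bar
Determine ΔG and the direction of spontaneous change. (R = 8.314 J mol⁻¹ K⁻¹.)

Q_p = P(X₂)³·P(M₂Z) / P(A₂B) = (5.78)³·(25.8) / (5.03) = 990
ΔG = RT ln(Q_p/K_p) = (8.314 J mol⁻¹ K⁻¹)(600 K) × ln(990/194)
   = (4.988 kJ/mol)(1.630) = 8.13 kJ/mol
ΔG > 0, so the forward reaction is non-spontaneous (proceeds in reverse).

ΔG = 8.13 kJ/mol; the forward reaction is non-spontaneous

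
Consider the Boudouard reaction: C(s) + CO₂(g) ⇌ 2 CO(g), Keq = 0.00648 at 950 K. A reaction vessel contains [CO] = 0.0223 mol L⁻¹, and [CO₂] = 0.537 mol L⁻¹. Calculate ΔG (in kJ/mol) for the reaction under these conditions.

(C is a pure solid — omitted from Q.)
Q = [CO]² / [CO₂] = (0.0223)² / (0.537) = 9.26×10⁻⁴
ΔG = RT ln(Q/Keq) = (8.314 J mol⁻¹ K⁻¹)(950 K) × ln(9.26×10⁻⁴/0.00648)
   = (7.898 kJ/mol)(-1.946) = -15.4 kJ/mol
ΔG < 0, so the forward reaction is spontaneous (proceeds forward).

ΔG = -15.4 kJ/mol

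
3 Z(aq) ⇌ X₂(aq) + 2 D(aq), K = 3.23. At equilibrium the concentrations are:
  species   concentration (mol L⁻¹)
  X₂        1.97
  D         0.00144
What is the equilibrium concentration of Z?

[Z] = 0.0108 mol L⁻¹

At equilibrium, K = [X₂]·[D]² / [Z]³ = 3.23.
(1.97)·(0.00144)² / ([Z])³ = 3.23
[Z]³ = 1.26e-6 ⇒ [Z] = 0.0108 mol L⁻¹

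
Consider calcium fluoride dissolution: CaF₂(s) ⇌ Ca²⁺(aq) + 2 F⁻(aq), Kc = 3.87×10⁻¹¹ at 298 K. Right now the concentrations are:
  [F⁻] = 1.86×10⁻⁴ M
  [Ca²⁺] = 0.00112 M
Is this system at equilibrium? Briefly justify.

yes, at equilibrium

(CaF₂ is a pure solid — omitted from Qc.)
Qc = [Ca²⁺]·[F⁻]² = (0.00112)·(1.86×10⁻⁴)² = 3.87×10⁻¹¹
Qc = 3.87×10⁻¹¹ = Kc; the system is at equilibrium.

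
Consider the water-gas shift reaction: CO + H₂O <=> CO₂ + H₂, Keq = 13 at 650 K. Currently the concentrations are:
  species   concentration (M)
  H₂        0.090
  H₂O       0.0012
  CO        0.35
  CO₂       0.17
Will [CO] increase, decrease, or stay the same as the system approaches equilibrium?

Q = [CO₂]·[H₂] / ([CO]·[H₂O]) = (0.17)·(0.090) / ((0.35)·(0.0012)) = 36
Q = 36 > Keq = 13: net reverse reaction.
CO is a reactant, so it increases.

increase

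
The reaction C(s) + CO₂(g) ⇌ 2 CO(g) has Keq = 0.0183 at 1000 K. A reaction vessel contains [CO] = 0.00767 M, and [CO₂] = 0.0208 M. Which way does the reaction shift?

to the right

(C is a pure solid — omitted from Q.)
Q = [CO]² / [CO₂] = (0.00767)² / (0.0208) = 0.00283
Q = 0.00283 < Keq = 0.0183, so the forward reaction proceeds.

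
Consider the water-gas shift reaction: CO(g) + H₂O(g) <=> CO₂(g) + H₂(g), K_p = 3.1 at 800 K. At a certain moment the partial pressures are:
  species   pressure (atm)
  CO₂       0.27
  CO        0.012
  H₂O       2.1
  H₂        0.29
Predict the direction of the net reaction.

no net change (already at equilibrium)

Q_p = P(CO₂)·P(H₂) / (P(CO)·P(H₂O)) = (0.27)·(0.29) / ((0.012)·(2.1)) = 3.1
Q_p = 3.1 = K_p, so the system is already at equilibrium.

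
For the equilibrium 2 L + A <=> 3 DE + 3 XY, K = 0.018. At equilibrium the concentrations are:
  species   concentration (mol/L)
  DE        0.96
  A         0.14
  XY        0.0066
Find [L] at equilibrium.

At equilibrium, K = [DE]³·[XY]³ / ([L]²·[A]) = 0.018.
(0.96)³·(0.0066)³ / (([L])²·(0.14)) = 0.018
[L]² = 1.01×10⁻⁴ ⇒ [L] = 0.010 mol/L

[L] = 0.010 mol/L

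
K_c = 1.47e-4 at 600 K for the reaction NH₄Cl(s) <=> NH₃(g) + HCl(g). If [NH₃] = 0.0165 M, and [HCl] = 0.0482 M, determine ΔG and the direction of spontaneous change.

(NH₄Cl is a pure solid — omitted from Q_c.)
Q_c = [NH₃]·[HCl] = (0.0165)·(0.0482) = 7.95e-4
ΔG = RT ln(Q_c/K_c) = (8.314 J mol⁻¹ K⁻¹)(600 K) × ln(7.95e-4/1.47e-4)
   = (4.988 kJ/mol)(1.688) = 8.42 kJ/mol
ΔG > 0, so the forward reaction is non-spontaneous (proceeds in reverse).

ΔG = 8.42 kJ/mol; the forward reaction is non-spontaneous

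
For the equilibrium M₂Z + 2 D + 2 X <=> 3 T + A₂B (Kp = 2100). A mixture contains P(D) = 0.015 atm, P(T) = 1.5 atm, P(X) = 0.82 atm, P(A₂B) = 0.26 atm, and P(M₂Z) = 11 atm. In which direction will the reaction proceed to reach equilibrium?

Qp = P(T)³·P(A₂B) / (P(M₂Z)·P(D)²·P(X)²) = (1.5)³·(0.26) / ((11)·(0.015)²·(0.82)²) = 530
Qp = 530 < Kp = 2100, so the forward reaction proceeds.

forward (toward products)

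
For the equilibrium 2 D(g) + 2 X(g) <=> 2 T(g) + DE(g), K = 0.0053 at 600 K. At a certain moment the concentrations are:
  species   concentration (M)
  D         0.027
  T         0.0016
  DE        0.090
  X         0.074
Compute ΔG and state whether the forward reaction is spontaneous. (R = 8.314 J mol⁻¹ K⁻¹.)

ΔG = 11.9 kJ/mol; the forward reaction is non-spontaneous

Q = [T]²·[DE] / ([D]²·[X]²) = (0.0016)²·(0.090) / ((0.027)²·(0.074)²) = 0.0577
ΔG = RT ln(Q/K) = (8.314 J mol⁻¹ K⁻¹)(600 K) × ln(0.0577/0.0053)
   = (4.988 kJ/mol)(2.388) = 11.9 kJ/mol
ΔG > 0, so the forward reaction is non-spontaneous (proceeds in reverse).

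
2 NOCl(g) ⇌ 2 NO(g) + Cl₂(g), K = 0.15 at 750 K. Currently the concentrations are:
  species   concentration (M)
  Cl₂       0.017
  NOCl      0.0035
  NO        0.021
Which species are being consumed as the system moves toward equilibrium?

Q = [NO]²·[Cl₂] / [NOCl]² = (0.021)²·(0.017) / (0.0035)² = 0.61
Q = 0.61 > K = 0.15: net reverse reaction.

NO, Cl₂ (products)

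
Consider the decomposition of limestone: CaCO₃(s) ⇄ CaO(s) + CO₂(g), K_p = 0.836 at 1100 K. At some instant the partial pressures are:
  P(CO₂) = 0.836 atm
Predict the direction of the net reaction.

(CaCO₃, CaO are pure solids — omitted from Q_p.)
Q_p = P(CO₂) = 0.836
Q_p = 0.836 = K_p, so the system is already at equilibrium.

at equilibrium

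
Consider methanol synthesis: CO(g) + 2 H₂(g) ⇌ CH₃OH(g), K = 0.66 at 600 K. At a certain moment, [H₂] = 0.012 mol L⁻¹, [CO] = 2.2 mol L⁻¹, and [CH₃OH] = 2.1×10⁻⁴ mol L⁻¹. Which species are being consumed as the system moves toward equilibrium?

Q = [CH₃OH] / ([CO]·[H₂]²) = (2.1×10⁻⁴) / ((2.2)·(0.012)²) = 0.66
Q = 0.66 = K; the system is at equilibrium.

none (at equilibrium)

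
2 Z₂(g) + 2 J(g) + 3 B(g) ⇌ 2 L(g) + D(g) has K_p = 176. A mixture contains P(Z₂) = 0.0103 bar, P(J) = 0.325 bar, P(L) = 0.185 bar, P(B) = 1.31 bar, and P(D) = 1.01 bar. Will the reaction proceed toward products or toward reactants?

Q_p = P(L)²·P(D) / (P(Z₂)²·P(J)²·P(B)³) = (0.185)²·(1.01) / ((0.0103)²·(0.325)²·(1.31)³) = 1370
Q_p = 1370 > K_p = 176, so the reverse reaction proceeds.

toward reactants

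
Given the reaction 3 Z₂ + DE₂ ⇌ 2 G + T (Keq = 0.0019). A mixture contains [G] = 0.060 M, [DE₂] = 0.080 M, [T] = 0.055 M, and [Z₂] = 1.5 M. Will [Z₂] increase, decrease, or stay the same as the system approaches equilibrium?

decrease

Q = [G]²·[T] / ([Z₂]³·[DE₂]) = (0.060)²·(0.055) / ((1.5)³·(0.080)) = 7.3×10⁻⁴
Q = 7.3×10⁻⁴ < Keq = 0.0019: net forward reaction.
Z₂ is a reactant, so it decreases.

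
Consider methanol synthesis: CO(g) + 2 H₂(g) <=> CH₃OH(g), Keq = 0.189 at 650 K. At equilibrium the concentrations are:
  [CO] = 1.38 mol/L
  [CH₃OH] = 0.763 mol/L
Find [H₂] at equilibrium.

At equilibrium, Keq = [CH₃OH] / ([CO]·[H₂]²) = 0.189.
(0.763) / ((1.38)·([H₂])²) = 0.189
[H₂]² = 2.93 ⇒ [H₂] = 1.71 mol/L

[H₂] = 1.71 mol/L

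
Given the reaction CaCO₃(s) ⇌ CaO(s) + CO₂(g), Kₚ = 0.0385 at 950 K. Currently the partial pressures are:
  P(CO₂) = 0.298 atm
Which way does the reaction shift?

(CaCO₃, CaO are pure solids — omitted from Qₚ.)
Qₚ = P(CO₂) = 0.298
Qₚ = 0.298 > Kₚ = 0.0385, so the reverse reaction proceeds.

in the reverse direction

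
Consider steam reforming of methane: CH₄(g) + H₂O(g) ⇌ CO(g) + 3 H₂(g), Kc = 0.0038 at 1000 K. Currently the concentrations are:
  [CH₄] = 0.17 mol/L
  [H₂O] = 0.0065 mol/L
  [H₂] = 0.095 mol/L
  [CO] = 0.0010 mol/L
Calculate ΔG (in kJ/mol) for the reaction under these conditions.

ΔG = -13.2 kJ/mol

Qc = [CO]·[H₂]³ / ([CH₄]·[H₂O]) = (0.0010)·(0.095)³ / ((0.17)·(0.0065)) = 7.76×10⁻⁴
ΔG = RT ln(Qc/Kc) = (8.314 J mol⁻¹ K⁻¹)(1000 K) × ln(7.76×10⁻⁴/0.0038)
   = (8.314 kJ/mol)(-1.589) = -13.2 kJ/mol
ΔG < 0, so the forward reaction is spontaneous (proceeds forward).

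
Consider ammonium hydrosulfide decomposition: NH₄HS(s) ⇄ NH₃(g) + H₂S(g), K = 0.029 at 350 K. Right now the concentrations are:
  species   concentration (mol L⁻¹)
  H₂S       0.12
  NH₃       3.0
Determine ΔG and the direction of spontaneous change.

(NH₄HS is a pure solid — omitted from Q.)
Q = [NH₃]·[H₂S] = (3.0)·(0.12) = 0.360
ΔG = RT ln(Q/K) = (8.314 J mol⁻¹ K⁻¹)(350 K) × ln(0.360/0.029)
   = (2.910 kJ/mol)(2.519) = 7.33 kJ/mol
ΔG > 0, so the forward reaction is non-spontaneous (proceeds in reverse).

ΔG = 7.33 kJ/mol; the forward reaction is non-spontaneous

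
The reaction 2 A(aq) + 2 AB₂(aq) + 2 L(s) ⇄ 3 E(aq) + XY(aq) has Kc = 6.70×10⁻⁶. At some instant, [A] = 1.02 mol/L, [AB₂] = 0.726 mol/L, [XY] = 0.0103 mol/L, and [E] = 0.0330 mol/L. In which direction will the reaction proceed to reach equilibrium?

(L is a pure solid — omitted from Qc.)
Qc = [E]³·[XY] / ([A]²·[AB₂]²) = (0.0330)³·(0.0103) / ((1.02)²·(0.726)²) = 6.75×10⁻⁷
Qc = 6.75×10⁻⁷ < Kc = 6.70×10⁻⁶, so the forward reaction proceeds.

to the right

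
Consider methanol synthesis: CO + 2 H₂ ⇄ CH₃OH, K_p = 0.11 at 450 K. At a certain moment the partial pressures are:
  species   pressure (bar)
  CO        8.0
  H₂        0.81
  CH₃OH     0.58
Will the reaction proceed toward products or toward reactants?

no net change (already at equilibrium)

Q_p = P(CH₃OH) / (P(CO)·P(H₂)²) = (0.58) / ((8.0)·(0.81)²) = 0.11
Q_p = 0.11 = K_p, so the system is already at equilibrium.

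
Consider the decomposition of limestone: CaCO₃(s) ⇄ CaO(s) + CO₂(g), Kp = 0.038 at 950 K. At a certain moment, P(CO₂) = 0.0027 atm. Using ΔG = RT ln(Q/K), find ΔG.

(CaCO₃, CaO are pure solids — omitted from Qp.)
Qp = P(CO₂) = 0.00270
ΔG = RT ln(Qp/Kp) = (8.314 J mol⁻¹ K⁻¹)(950 K) × ln(0.00270/0.038)
   = (7.898 kJ/mol)(-2.644) = -20.9 kJ/mol
ΔG < 0, so the forward reaction is spontaneous (proceeds forward).

ΔG = -20.9 kJ/mol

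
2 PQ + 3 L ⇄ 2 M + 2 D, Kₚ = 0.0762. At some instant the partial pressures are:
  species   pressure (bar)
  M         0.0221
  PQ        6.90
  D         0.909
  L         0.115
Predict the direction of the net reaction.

Qₚ = P(M)²·P(D)² / (P(PQ)²·P(L)³) = (0.0221)²·(0.909)² / ((6.90)²·(0.115)³) = 0.00557
Qₚ = 0.00557 < Kₚ = 0.0762, so the forward reaction proceeds.

to the right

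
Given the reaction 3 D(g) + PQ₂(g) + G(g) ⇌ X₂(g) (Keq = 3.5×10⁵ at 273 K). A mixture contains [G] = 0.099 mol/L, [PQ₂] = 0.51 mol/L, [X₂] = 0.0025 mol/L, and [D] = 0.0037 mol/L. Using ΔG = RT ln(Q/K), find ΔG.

ΔG = 2.33 kJ/mol

Q = [X₂] / ([D]³·[PQ₂]·[G]) = (0.0025) / ((0.0037)³·(0.51)·(0.099)) = 9.78×10⁵
ΔG = RT ln(Q/Keq) = (8.314 J mol⁻¹ K⁻¹)(273 K) × ln(9.78×10⁵/3.5×10⁵)
   = (2.270 kJ/mol)(1.028) = 2.33 kJ/mol
ΔG > 0, so the forward reaction is non-spontaneous (proceeds in reverse).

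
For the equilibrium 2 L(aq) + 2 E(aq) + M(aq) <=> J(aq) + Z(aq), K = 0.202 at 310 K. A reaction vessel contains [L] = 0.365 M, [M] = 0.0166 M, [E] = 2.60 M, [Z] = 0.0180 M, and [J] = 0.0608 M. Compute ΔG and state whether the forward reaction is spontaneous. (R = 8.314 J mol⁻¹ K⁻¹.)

Q = [J]·[Z] / ([L]²·[E]²·[M]) = (0.0608)·(0.0180) / ((0.365)²·(2.60)²·(0.0166)) = 0.0732
ΔG = RT ln(Q/K) = (8.314 J mol⁻¹ K⁻¹)(310 K) × ln(0.0732/0.202)
   = (2.577 kJ/mol)(-1.015) = -2.62 kJ/mol
ΔG < 0, so the forward reaction is spontaneous (proceeds forward).

ΔG = -2.62 kJ/mol; the forward reaction is spontaneous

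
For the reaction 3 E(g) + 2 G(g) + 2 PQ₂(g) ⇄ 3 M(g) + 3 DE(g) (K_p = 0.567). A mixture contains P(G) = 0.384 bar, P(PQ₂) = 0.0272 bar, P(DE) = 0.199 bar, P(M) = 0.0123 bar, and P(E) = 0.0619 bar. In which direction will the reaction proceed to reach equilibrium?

Q_p = P(M)³·P(DE)³ / (P(E)³·P(G)²·P(PQ₂)²) = (0.0123)³·(0.199)³ / ((0.0619)³·(0.384)²·(0.0272)²) = 0.567
Q_p = 0.567 = K_p, so the system is already at equilibrium.

at equilibrium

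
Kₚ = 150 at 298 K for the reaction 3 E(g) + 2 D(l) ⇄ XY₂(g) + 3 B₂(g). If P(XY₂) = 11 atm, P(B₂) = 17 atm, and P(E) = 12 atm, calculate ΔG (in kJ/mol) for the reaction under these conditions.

ΔG = -3.88 kJ/mol

(D is a pure liquid — omitted from Qₚ.)
Qₚ = P(XY₂)·P(B₂)³ / P(E)³ = (11)·(17)³ / (12)³ = 31.3
ΔG = RT ln(Qₚ/Kₚ) = (8.314 J mol⁻¹ K⁻¹)(298 K) × ln(31.3/150)
   = (2.478 kJ/mol)(-1.567) = -3.88 kJ/mol
ΔG < 0, so the forward reaction is spontaneous (proceeds forward).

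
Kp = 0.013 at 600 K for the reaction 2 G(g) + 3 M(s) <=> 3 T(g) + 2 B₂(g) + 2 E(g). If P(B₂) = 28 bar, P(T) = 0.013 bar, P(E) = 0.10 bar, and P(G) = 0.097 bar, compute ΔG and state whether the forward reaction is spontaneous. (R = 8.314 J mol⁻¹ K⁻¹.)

(M is a pure solid — omitted from Qp.)
Qp = P(T)³·P(B₂)²·P(E)² / P(G)² = (0.013)³·(28)²·(0.10)² / (0.097)² = 0.00183
ΔG = RT ln(Qp/Kp) = (8.314 J mol⁻¹ K⁻¹)(600 K) × ln(0.00183/0.013)
   = (4.988 kJ/mol)(-1.961) = -9.78 kJ/mol
ΔG < 0, so the forward reaction is spontaneous (proceeds forward).

ΔG = -9.78 kJ/mol; the forward reaction is spontaneous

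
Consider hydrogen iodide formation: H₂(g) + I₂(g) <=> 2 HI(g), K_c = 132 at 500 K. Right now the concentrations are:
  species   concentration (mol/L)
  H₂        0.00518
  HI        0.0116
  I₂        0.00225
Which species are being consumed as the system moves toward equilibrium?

Q_c = [HI]² / ([H₂]·[I₂]) = (0.0116)² / ((0.00518)·(0.00225)) = 11.5
Q_c = 11.5 < K_c = 132: net forward reaction.

H₂, I₂ (reactants)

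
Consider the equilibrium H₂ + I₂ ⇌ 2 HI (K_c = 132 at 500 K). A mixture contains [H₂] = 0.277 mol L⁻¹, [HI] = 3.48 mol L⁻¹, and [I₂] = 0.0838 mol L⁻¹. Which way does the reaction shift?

Q_c = [HI]² / ([H₂]·[I₂]) = (3.48)² / ((0.277)·(0.0838)) = 522
Q_c = 522 > K_c = 132, so the reverse reaction proceeds.

to the left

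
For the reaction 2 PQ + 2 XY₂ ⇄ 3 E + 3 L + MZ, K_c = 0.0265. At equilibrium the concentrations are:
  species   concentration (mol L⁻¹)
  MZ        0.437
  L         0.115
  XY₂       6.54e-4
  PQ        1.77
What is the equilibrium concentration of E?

At equilibrium, K_c = [E]³·[L]³·[MZ] / ([PQ]²·[XY₂]²) = 0.0265.
([E])³·(0.115)³·(0.437) / ((1.77)²·(6.54e-4)²) = 0.0265
[E]³ = 5.34e-5 ⇒ [E] = 0.0377 mol L⁻¹

[E] = 0.0377 mol L⁻¹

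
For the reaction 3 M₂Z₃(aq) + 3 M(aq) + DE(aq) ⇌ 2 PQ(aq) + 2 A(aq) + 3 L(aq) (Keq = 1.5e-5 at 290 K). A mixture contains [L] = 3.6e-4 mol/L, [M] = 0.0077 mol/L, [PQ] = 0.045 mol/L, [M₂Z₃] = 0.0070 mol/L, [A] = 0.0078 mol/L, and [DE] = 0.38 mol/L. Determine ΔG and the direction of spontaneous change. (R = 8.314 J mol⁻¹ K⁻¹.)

Q = [PQ]²·[A]²·[L]³ / ([M₂Z₃]³·[M]³·[DE]) = (0.045)²·(0.0078)²·(3.6e-4)³ / ((0.0070)³·(0.0077)³·(0.38)) = 9.66e-5
ΔG = RT ln(Q/Keq) = (8.314 J mol⁻¹ K⁻¹)(290 K) × ln(9.66e-5/1.5e-5)
   = (2.411 kJ/mol)(1.863) = 4.49 kJ/mol
ΔG > 0, so the forward reaction is non-spontaneous (proceeds in reverse).

ΔG = 4.49 kJ/mol; the forward reaction is non-spontaneous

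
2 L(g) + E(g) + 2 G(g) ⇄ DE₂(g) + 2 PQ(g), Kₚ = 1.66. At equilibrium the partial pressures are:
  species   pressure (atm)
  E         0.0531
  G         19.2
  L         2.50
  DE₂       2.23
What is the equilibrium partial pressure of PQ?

P(PQ) = 9.54 atm

At equilibrium, Kₚ = P(DE₂)·P(PQ)² / (P(L)²·P(E)·P(G)²) = 1.66.
(2.23)·(P(PQ))² / ((2.50)²·(0.0531)·(19.2)²) = 1.66
P(PQ)² = 91.1 ⇒ P(PQ) = 9.54 atm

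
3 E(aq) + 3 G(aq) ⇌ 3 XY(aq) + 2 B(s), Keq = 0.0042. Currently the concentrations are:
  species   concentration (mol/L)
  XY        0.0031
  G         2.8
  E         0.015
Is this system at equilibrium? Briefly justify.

no; Q < K, reaction proceeds forward

(B is a pure solid — omitted from Q.)
Q = [XY]³ / ([E]³·[G]³) = (0.0031)³ / ((0.015)³·(2.8)³) = 4.0e-4
Q = 4.0e-4 < Keq = 0.0042: net forward reaction.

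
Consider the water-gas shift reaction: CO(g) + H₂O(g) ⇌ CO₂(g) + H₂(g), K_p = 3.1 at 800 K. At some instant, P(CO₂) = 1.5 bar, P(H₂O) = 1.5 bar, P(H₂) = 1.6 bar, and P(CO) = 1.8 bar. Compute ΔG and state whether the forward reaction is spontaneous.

Q_p = P(CO₂)·P(H₂) / (P(CO)·P(H₂O)) = (1.5)·(1.6) / ((1.8)·(1.5)) = 0.889
ΔG = RT ln(Q_p/K_p) = (8.314 J mol⁻¹ K⁻¹)(800 K) × ln(0.889/3.1)
   = (6.651 kJ/mol)(-1.249) = -8.31 kJ/mol
ΔG < 0, so the forward reaction is spontaneous (proceeds forward).

ΔG = -8.31 kJ/mol; the forward reaction is spontaneous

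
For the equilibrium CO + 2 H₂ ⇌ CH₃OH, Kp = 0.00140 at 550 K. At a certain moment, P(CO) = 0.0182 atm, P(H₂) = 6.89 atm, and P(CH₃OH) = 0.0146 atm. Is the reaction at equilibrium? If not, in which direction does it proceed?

to the left

Qp = P(CH₃OH) / (P(CO)·P(H₂)²) = (0.0146) / ((0.0182)·(6.89)²) = 0.0169
Qp = 0.0169 > Kp = 0.00140, so the reverse reaction proceeds.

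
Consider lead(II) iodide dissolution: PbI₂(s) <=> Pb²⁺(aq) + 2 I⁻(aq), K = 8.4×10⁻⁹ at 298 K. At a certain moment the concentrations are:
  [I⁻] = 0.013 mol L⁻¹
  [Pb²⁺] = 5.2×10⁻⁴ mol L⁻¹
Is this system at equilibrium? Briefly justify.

no; Q > K, reaction proceeds in reverse

(PbI₂ is a pure solid — omitted from Q.)
Q = [Pb²⁺]·[I⁻]² = (5.2×10⁻⁴)·(0.013)² = 8.8×10⁻⁸
Q = 8.8×10⁻⁸ > K = 8.4×10⁻⁹: net reverse reaction.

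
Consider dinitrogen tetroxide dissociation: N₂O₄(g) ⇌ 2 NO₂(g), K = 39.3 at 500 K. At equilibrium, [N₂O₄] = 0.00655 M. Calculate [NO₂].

At equilibrium, K = [NO₂]² / [N₂O₄] = 39.3.
([NO₂])² / (0.00655) = 39.3
[NO₂]² = 0.257 ⇒ [NO₂] = 0.507 M

[NO₂] = 0.507 M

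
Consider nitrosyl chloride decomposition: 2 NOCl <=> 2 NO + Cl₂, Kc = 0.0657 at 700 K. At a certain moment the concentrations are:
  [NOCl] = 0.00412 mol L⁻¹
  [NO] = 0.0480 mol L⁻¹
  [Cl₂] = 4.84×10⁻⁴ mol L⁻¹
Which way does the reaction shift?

Qc = [NO]²·[Cl₂] / [NOCl]² = (0.0480)²·(4.84×10⁻⁴) / (0.00412)² = 0.0657
Qc = 0.0657 = Kc, so the system is already at equilibrium.

neither direction; the system is at equilibrium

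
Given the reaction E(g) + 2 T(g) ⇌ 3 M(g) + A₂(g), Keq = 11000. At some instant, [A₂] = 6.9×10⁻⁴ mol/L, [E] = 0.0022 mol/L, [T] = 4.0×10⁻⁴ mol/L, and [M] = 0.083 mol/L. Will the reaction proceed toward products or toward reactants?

Q = [M]³·[A₂] / ([E]·[T]²) = (0.083)³·(6.9×10⁻⁴) / ((0.0022)·(4.0×10⁻⁴)²) = 1100
Q = 1100 < Keq = 11000, so the forward reaction proceeds.

to the right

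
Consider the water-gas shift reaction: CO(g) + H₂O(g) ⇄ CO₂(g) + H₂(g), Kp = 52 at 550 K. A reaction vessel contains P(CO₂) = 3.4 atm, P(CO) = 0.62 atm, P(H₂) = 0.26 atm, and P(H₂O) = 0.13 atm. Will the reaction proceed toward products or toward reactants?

in the forward direction

Qp = P(CO₂)·P(H₂) / (P(CO)·P(H₂O)) = (3.4)·(0.26) / ((0.62)·(0.13)) = 11
Qp = 11 < Kp = 52, so the forward reaction proceeds.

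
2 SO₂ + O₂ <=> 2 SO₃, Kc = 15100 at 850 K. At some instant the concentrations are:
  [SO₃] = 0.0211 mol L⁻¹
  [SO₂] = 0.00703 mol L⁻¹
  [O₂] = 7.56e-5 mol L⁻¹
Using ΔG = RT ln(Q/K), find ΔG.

ΔG = 14.6 kJ/mol

Qc = [SO₃]² / ([SO₂]²·[O₂]) = (0.0211)² / ((0.00703)²·(7.56e-5)) = 1.19e5
ΔG = RT ln(Qc/Kc) = (8.314 J mol⁻¹ K⁻¹)(850 K) × ln(1.19e5/15100)
   = (7.067 kJ/mol)(2.064) = 14.6 kJ/mol
ΔG > 0, so the forward reaction is non-spontaneous (proceeds in reverse).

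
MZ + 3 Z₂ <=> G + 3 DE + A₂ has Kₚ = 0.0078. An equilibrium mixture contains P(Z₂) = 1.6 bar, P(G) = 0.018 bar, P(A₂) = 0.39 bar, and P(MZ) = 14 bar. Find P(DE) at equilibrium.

At equilibrium, Kₚ = P(G)·P(DE)³·P(A₂) / (P(MZ)·P(Z₂)³) = 0.0078.
(0.018)·(P(DE))³·(0.39) / ((14)·(1.6)³) = 0.0078
P(DE)³ = 63.7 ⇒ P(DE) = 4.0 bar

P(DE) = 4.0 bar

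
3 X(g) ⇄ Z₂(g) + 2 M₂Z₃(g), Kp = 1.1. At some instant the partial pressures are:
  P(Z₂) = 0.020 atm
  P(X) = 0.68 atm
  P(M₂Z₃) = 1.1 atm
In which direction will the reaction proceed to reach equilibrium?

in the forward direction

Qp = P(Z₂)·P(M₂Z₃)² / P(X)³ = (0.020)·(1.1)² / (0.68)³ = 0.077
Qp = 0.077 < Kp = 1.1, so the forward reaction proceeds.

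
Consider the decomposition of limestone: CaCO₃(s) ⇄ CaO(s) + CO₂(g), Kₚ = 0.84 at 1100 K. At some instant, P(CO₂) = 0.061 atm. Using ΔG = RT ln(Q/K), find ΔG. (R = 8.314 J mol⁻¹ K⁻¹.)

ΔG = -24.0 kJ/mol

(CaCO₃, CaO are pure solids — omitted from Qₚ.)
Qₚ = P(CO₂) = 0.0610
ΔG = RT ln(Qₚ/Kₚ) = (8.314 J mol⁻¹ K⁻¹)(1100 K) × ln(0.0610/0.84)
   = (9.145 kJ/mol)(-2.623) = -24.0 kJ/mol
ΔG < 0, so the forward reaction is spontaneous (proceeds forward).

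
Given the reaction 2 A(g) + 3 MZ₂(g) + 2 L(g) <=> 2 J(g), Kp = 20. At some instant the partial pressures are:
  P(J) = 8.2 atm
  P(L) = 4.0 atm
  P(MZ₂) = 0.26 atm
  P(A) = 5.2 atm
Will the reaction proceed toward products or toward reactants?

Qp = P(J)² / (P(A)²·P(MZ₂)³·P(L)²) = (8.2)² / ((5.2)²·(0.26)³·(4.0)²) = 8.8
Qp = 8.8 < Kp = 20, so the forward reaction proceeds.

to the right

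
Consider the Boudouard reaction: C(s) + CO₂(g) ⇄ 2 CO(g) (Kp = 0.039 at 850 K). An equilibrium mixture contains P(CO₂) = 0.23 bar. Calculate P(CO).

(C is a pure solid — omitted from Kp.)
At equilibrium, Kp = P(CO)² / P(CO₂) = 0.039.
(P(CO))² / (0.23) = 0.039
P(CO)² = 0.00897 ⇒ P(CO) = 0.095 bar

P(CO) = 0.095 bar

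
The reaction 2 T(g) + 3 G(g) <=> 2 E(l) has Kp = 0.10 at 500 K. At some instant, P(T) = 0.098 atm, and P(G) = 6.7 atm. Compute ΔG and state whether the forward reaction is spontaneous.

ΔG = 5.16 kJ/mol; the forward reaction is non-spontaneous

(E is a pure liquid — omitted from Qp.)
Qp = 1 / (P(T)²·P(G)³) = 1 / ((0.098)²·(6.7)³) = 0.346
ΔG = RT ln(Qp/Kp) = (8.314 J mol⁻¹ K⁻¹)(500 K) × ln(0.346/0.10)
   = (4.157 kJ/mol)(1.241) = 5.16 kJ/mol
ΔG > 0, so the forward reaction is non-spontaneous (proceeds in reverse).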